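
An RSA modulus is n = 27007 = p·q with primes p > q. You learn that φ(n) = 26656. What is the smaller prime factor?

113

φ(n) = (p−1)(q−1) = n − (p+q) + 1, so p + q = 27007 − 26656 + 1 = 352.
p and q are the roots of t² − 352t + 27007 = 0.
Discriminant: 352² − 4·27007 = 123904 − 108028 = 15876; √15876 = 126.
q = (352 − 126)/2 = 113, p = (352 + 126)/2 = 239.
Check: 113 · 239 = 27007.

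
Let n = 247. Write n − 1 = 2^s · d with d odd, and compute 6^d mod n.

125

247 − 1 = 246 = 2^1 · 123, so d = 123.
6^1 ≡ 6 (mod 247)
6^2 ≡ 6^2 = 36 ≡ 36 (mod 247)
6^4 ≡ 36^2 = 1296 ≡ 61 (mod 247)
6^8 ≡ 61^2 = 3721 ≡ 16 (mod 247)
6^16 ≡ 16^2 = 256 ≡ 9 (mod 247)
6^32 ≡ 9^2 = 81 ≡ 81 (mod 247)
6^64 ≡ 81^2 = 6561 ≡ 139 (mod 247)
123 = 64 + 32 + 16 + 8 + 2 + 1 in binary powers of 2.
So 6^123 ≡ 139 · 81 · 9 · 16 · 36 · 6 ≡ 125 (mod 247).
Squaring chain: 125; never reaches −1, so base 6 is a Miller–Rabin witness that 247 is composite.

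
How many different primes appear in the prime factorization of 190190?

190190 = 2 · 95095
95095 = 5 · 19019
19019 = 7 · 2717
2717 = 11 · 247
247 = 13 · 19
190190 = 2 · 5 · 7 · 11 · 13 · 19, which has 6 distinct prime factors.

6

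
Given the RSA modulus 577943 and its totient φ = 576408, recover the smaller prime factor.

659

φ(n) = (p−1)(q−1) = n − (p+q) + 1, so p + q = 577943 − 576408 + 1 = 1536.
p and q are the roots of t² − 1536t + 577943 = 0.
Discriminant: 1536² − 4·577943 = 2359296 − 2311772 = 47524; √47524 = 218.
q = (1536 − 218)/2 = 659, p = (1536 + 218)/2 = 877.
Check: 659 · 877 = 577943.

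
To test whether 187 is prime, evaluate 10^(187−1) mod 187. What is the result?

155

10^1 ≡ 10 (mod 187)
10^2 ≡ 10^2 = 100 ≡ 100 (mod 187)
10^4 ≡ 100^2 = 10000 ≡ 89 (mod 187)
10^8 ≡ 89^2 = 7921 ≡ 67 (mod 187)
10^16 ≡ 67^2 = 4489 ≡ 1 (mod 187)
10^32 ≡ 1^2 = 1 ≡ 1 (mod 187)
10^64 ≡ 1^2 = 1 ≡ 1 (mod 187)
10^128 ≡ 1^2 = 1 ≡ 1 (mod 187)
186 = 128 + 32 + 16 + 8 + 2 in binary powers of 2.
So 10^186 ≡ 1 · 1 · 1 · 67 · 100 ≡ 155 (mod 187).
Since 155 ≠ 1, base 10 is a Fermat witness: 187 is composite.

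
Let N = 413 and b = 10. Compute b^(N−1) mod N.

10^1 ≡ 10 (mod 413)
10^2 ≡ 10^2 = 100 ≡ 100 (mod 413)
10^4 ≡ 100^2 = 10000 ≡ 88 (mod 413)
10^8 ≡ 88^2 = 7744 ≡ 310 (mod 413)
10^16 ≡ 310^2 = 96100 ≡ 284 (mod 413)
10^32 ≡ 284^2 = 80656 ≡ 121 (mod 413)
10^64 ≡ 121^2 = 14641 ≡ 186 (mod 413)
10^128 ≡ 186^2 = 34596 ≡ 317 (mod 413)
10^256 ≡ 317^2 = 100489 ≡ 130 (mod 413)
412 = 256 + 128 + 16 + 8 + 4 in binary powers of 2.
So 10^412 ≡ 130 · 317 · 284 · 310 · 88 ≡ 186 (mod 413).
Since 186 ≠ 1, base 10 is a Fermat witness: 413 is composite.

186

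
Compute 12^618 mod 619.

12^1 ≡ 12 (mod 619)
12^2 ≡ 12^2 = 144 ≡ 144 (mod 619)
12^4 ≡ 144^2 = 20736 ≡ 309 (mod 619)
12^8 ≡ 309^2 = 95481 ≡ 155 (mod 619)
12^16 ≡ 155^2 = 24025 ≡ 503 (mod 619)
12^32 ≡ 503^2 = 253009 ≡ 457 (mod 619)
12^64 ≡ 457^2 = 208849 ≡ 246 (mod 619)
12^128 ≡ 246^2 = 60516 ≡ 473 (mod 619)
12^256 ≡ 473^2 = 223729 ≡ 270 (mod 619)
12^512 ≡ 270^2 = 72900 ≡ 477 (mod 619)
618 = 512 + 64 + 32 + 8 + 2 in binary powers of 2.
So 12^618 ≡ 477 · 246 · 457 · 155 · 144 ≡ 1 (mod 619).
Since the result is 1, base 12 gives no evidence that 619 is composite.

1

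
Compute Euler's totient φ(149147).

139104

Factor: 149147 = 29 · 37 · 139.
φ(149147) = (29−1) · (37−1) · (139−1) = 28 · 36 · 138 = 139104.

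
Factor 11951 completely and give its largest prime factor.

11951 = 17 · 703
703 = 19 · 37
37 is prime.
So 11951 = 17 · 19 · 37; the largest prime factor is 37.

37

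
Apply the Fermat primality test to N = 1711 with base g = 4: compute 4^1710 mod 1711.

4^1 ≡ 4 (mod 1711)
4^2 ≡ 4^2 = 16 ≡ 16 (mod 1711)
4^4 ≡ 16^2 = 256 ≡ 256 (mod 1711)
4^8 ≡ 256^2 = 65536 ≡ 518 (mod 1711)
4^16 ≡ 518^2 = 268324 ≡ 1408 (mod 1711)
4^32 ≡ 1408^2 = 1982464 ≡ 1126 (mod 1711)
4^64 ≡ 1126^2 = 1267876 ≡ 25 (mod 1711)
4^128 ≡ 25^2 = 625 ≡ 625 (mod 1711)
4^256 ≡ 625^2 = 390625 ≡ 517 (mod 1711)
4^512 ≡ 517^2 = 267289 ≡ 373 (mod 1711)
4^1024 ≡ 373^2 = 139129 ≡ 538 (mod 1711)
1710 = 1024 + 512 + 128 + 32 + 8 + 4 + 2 in binary powers of 2.
So 4^1710 ≡ 538 · 373 · 625 · 1126 · 518 · 256 · 16 ≡ 74 (mod 1711).
Since 74 ≠ 1, base 4 is a Fermat witness: 1711 is composite.

74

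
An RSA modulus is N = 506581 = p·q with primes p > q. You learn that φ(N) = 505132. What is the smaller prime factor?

587

φ(n) = (p−1)(q−1) = n − (p+q) + 1, so p + q = 506581 − 505132 + 1 = 1450.
p and q are the roots of t² − 1450t + 506581 = 0.
Discriminant: 1450² − 4·506581 = 2102500 − 2026324 = 76176; √76176 = 276.
q = (1450 − 276)/2 = 587, p = (1450 + 276)/2 = 863.
Check: 587 · 863 = 506581.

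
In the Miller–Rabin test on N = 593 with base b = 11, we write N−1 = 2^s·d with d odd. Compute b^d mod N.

593 − 1 = 592 = 2^4 · 37, so d = 37.
11^1 ≡ 11 (mod 593)
11^2 ≡ 11^2 = 121 ≡ 121 (mod 593)
11^4 ≡ 121^2 = 14641 ≡ 409 (mod 593)
11^8 ≡ 409^2 = 167281 ≡ 55 (mod 593)
11^16 ≡ 55^2 = 3025 ≡ 60 (mod 593)
11^32 ≡ 60^2 = 3600 ≡ 42 (mod 593)
37 = 32 + 4 + 1 in binary powers of 2.
So 11^37 ≡ 42 · 409 · 11 ≡ 384 (mod 593).
Squaring chain: 384 → 392 → 77 → 592; reaches −1, so base 11 does not prove 593 composite.

384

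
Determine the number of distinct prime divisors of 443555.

443555 = 5 · 88711
88711 = 7 · 12673
12673 = 19 · 667
667 = 23 · 29
443555 = 5 · 7 · 19 · 23 · 29, which has 5 distinct prime factors.

5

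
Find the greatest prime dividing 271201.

271201 = 7 · 38743
38743 = 17 · 2279
2279 = 43 · 53
53 is prime.
So 271201 = 7 · 17 · 43 · 53; the largest prime factor is 53.

53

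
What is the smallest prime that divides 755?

5

755 is odd.
Digit sum 17, not divisible by 3.
Ends in 5: divisible by 5.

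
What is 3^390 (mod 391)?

151

3^1 ≡ 3 (mod 391)
3^2 ≡ 3^2 = 9 ≡ 9 (mod 391)
3^4 ≡ 9^2 = 81 ≡ 81 (mod 391)
3^8 ≡ 81^2 = 6561 ≡ 305 (mod 391)
3^16 ≡ 305^2 = 93025 ≡ 358 (mod 391)
3^32 ≡ 358^2 = 128164 ≡ 307 (mod 391)
3^64 ≡ 307^2 = 94249 ≡ 18 (mod 391)
3^128 ≡ 18^2 = 324 ≡ 324 (mod 391)
3^256 ≡ 324^2 = 104976 ≡ 188 (mod 391)
390 = 256 + 128 + 4 + 2 in binary powers of 2.
So 3^390 ≡ 188 · 324 · 81 · 9 ≡ 151 (mod 391).
Since 151 ≠ 1, base 3 is a Fermat witness: 391 is composite.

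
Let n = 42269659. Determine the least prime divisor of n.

83

42269659 is odd.
Digit sum 43, not divisible by 3.
Ends in 9: not divisible by 5.
7: 42269659 = 7·6038522 + 5
11: 42269659 = 11·3842696 + 3
13: 42269659 = 13·3251512 + 3
17: 42269659 = 17·2486450 + 9
19: 42269659 = 19·2224718 + 17
23: 42269659 = 23·1837811 + 6
29: 42269659 = 29·1457574 + 13
31: 42269659 = 31·1363537 + 12
37: 42269659 = 37·1142423 + 8
41: 42269659 = 41·1030967 + 12
43: 42269659 = 43·983015 + 14
47: 42269659 = 47·899354 + 21
53: 42269659 = 53·797540 + 39
59: 42269659 = 59·716434 + 53
61: 42269659 = 61·692945 + 14
67: 42269659 = 67·630890 + 29
71: 42269659 = 71·595347 + 22
73: 42269659 = 73·579036 + 31
79: 42269659 = 79·535058 + 77
83: 42269659 = 83·509273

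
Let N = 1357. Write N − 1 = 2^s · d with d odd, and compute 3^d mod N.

1357 − 1 = 1356 = 2^2 · 339, so d = 339.
3^1 ≡ 3 (mod 1357)
3^2 ≡ 3^2 = 9 ≡ 9 (mod 1357)
3^4 ≡ 9^2 = 81 ≡ 81 (mod 1357)
3^8 ≡ 81^2 = 6561 ≡ 1133 (mod 1357)
3^16 ≡ 1133^2 = 1283689 ≡ 1324 (mod 1357)
3^32 ≡ 1324^2 = 1752976 ≡ 1089 (mod 1357)
3^64 ≡ 1089^2 = 1185921 ≡ 1260 (mod 1357)
3^128 ≡ 1260^2 = 1587600 ≡ 1267 (mod 1357)
3^256 ≡ 1267^2 = 1605289 ≡ 1315 (mod 1357)
339 = 256 + 64 + 16 + 2 + 1 in binary powers of 2.
So 3^339 ≡ 1315 · 1260 · 1324 · 9 · 3 ≡ 41 (mod 1357).
Squaring chain: 41 → 324; never reaches −1, so base 3 is a Miller–Rabin witness that 1357 is composite.

41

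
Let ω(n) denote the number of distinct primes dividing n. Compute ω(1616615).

1616615 = 5 · 323323
323323 = 7 · 46189
46189 = 11 · 4199
4199 = 13 · 323
323 = 17 · 19
1616615 = 5 · 7 · 11 · 13 · 17 · 19, which has 6 distinct prime factors.

6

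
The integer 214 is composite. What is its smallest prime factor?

2

214 is even: 2 divides it.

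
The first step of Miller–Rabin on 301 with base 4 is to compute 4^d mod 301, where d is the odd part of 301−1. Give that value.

78

301 − 1 = 300 = 2^2 · 75, so d = 75.
4^1 ≡ 4 (mod 301)
4^2 ≡ 4^2 = 16 ≡ 16 (mod 301)
4^4 ≡ 16^2 = 256 ≡ 256 (mod 301)
4^8 ≡ 256^2 = 65536 ≡ 219 (mod 301)
4^16 ≡ 219^2 = 47961 ≡ 102 (mod 301)
4^32 ≡ 102^2 = 10404 ≡ 170 (mod 301)
4^64 ≡ 170^2 = 28900 ≡ 4 (mod 301)
75 = 64 + 8 + 2 + 1 in binary powers of 2.
So 4^75 ≡ 4 · 219 · 16 · 4 ≡ 78 (mod 301).
Squaring chain: 78 → 64; never reaches −1, so base 4 is a Miller–Rabin witness that 301 is composite.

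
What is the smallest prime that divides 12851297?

12851297 is odd.
Digit sum 35, not divisible by 3.
Ends in 7: not divisible by 5.
7: 12851297 = 7·1835899 + 4
11: 12851297 = 11·1168299 + 8
13: 12851297 = 13·988561 + 4
17: 12851297 = 17·755958 + 11
19: 12851297 = 19·676384 + 1
23: 12851297 = 23·558752 + 1
29: 12851297 = 29·443148 + 5
31: 12851297 = 31·414557 + 30
37: 12851297 = 37·347332 + 13
41: 12851297 = 41·313446 + 11
43: 12851297 = 43·298867 + 16
47: 12851297 = 47·273431 + 40
53: 12851297 = 53·242477 + 16
59: 12851297 = 59·217818 + 35
61: 12851297 = 61·210677

61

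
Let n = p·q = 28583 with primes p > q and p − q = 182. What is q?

Since p = q + 182, we have 28583 = q(q + 182), so q² + 182q − 28583 = 0.
Discriminant: 182² + 4·28583 = 33124 + 114332 = 147456; √147456 = 384.
q = (−182 + 384)/2 = 101, and p = q + 182 = 283.
Check: 101 · 283 = 28583.

101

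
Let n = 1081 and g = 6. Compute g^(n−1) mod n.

243

6^1 ≡ 6 (mod 1081)
6^2 ≡ 6^2 = 36 ≡ 36 (mod 1081)
6^4 ≡ 36^2 = 1296 ≡ 215 (mod 1081)
6^8 ≡ 215^2 = 46225 ≡ 823 (mod 1081)
6^16 ≡ 823^2 = 677329 ≡ 623 (mod 1081)
6^32 ≡ 623^2 = 388129 ≡ 50 (mod 1081)
6^64 ≡ 50^2 = 2500 ≡ 338 (mod 1081)
6^128 ≡ 338^2 = 114244 ≡ 739 (mod 1081)
6^256 ≡ 739^2 = 546121 ≡ 216 (mod 1081)
6^512 ≡ 216^2 = 46656 ≡ 173 (mod 1081)
6^1024 ≡ 173^2 = 29929 ≡ 742 (mod 1081)
1080 = 1024 + 32 + 16 + 8 in binary powers of 2.
So 6^1080 ≡ 742 · 50 · 623 · 823 ≡ 243 (mod 1081).
Since 243 ≠ 1, base 6 is a Fermat witness: 1081 is composite.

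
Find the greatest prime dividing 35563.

35563 = 11 · 3233
3233 = 53 · 61
61 is prime.
So 35563 = 11 · 53 · 61; the largest prime factor is 61.

61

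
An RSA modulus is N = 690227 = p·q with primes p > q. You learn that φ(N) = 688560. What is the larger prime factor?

907

φ(n) = (p−1)(q−1) = n − (p+q) + 1, so p + q = 690227 − 688560 + 1 = 1668.
p and q are the roots of t² − 1668t + 690227 = 0.
Discriminant: 1668² − 4·690227 = 2782224 − 2760908 = 21316; √21316 = 146.
q = (1668 − 146)/2 = 761, p = (1668 + 146)/2 = 907.
Check: 761 · 907 = 690227.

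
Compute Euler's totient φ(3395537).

3326400

Factor: 3395537 = 113 · 151 · 199.
φ(3395537) = (113−1) · (151−1) · (199−1) = 112 · 150 · 198 = 3326400.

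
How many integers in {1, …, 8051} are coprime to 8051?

7872

Factor: 8051 = 83 · 97.
φ(8051) = (83−1) · (97−1) = 82 · 96 = 7872.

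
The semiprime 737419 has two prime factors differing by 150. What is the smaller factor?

Since p = q + 150, we have 737419 = q(q + 150), so q² + 150q − 737419 = 0.
Discriminant: 150² + 4·737419 = 22500 + 2949676 = 2972176; √2972176 = 1724.
q = (−150 + 1724)/2 = 787, and p = q + 150 = 937.
Check: 787 · 937 = 737419.

787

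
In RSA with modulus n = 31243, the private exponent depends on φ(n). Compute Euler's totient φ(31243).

30888

Factor: 31243 = 157 · 199.
φ(31243) = (157−1) · (199−1) = 156 · 198 = 30888.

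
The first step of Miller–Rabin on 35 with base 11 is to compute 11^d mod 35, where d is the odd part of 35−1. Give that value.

16

35 − 1 = 34 = 2^1 · 17, so d = 17.
11^1 ≡ 11 (mod 35)
11^2 ≡ 11^2 = 121 ≡ 16 (mod 35)
11^4 ≡ 16^2 = 256 ≡ 11 (mod 35)
11^8 ≡ 11^2 = 121 ≡ 16 (mod 35)
11^16 ≡ 16^2 = 256 ≡ 11 (mod 35)
17 = 16 + 1 in binary powers of 2.
So 11^17 ≡ 11 · 11 ≡ 16 (mod 35).
Squaring chain: 16; never reaches −1, so base 11 is a Miller–Rabin witness that 35 is composite.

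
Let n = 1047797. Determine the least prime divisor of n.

1047797 is odd.
Digit sum 35, not divisible by 3.
Ends in 7: not divisible by 5.
7: 1047797 = 7·149685 + 2
11: 1047797 = 11·95254 + 3
13: 1047797 = 13·80599 + 10
17: 1047797 = 17·61635 + 2
19: 1047797 = 19·55147 + 4
23: 1047797 = 23·45556 + 9
29: 1047797 = 29·36130 + 27
31: 1047797 = 31·33799 + 28
37: 1047797 = 37·28318 + 31
41: 1047797 = 41·25556 + 1
43: 1047797 = 43·24367 + 16
47: 1047797 = 47·22293 + 26
53: 1047797 = 53·19769 + 40
59: 1047797 = 59·17759 + 16
61: 1047797 = 61·17177

61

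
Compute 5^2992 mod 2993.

1492

5^1 ≡ 5 (mod 2993)
5^2 ≡ 5^2 = 25 ≡ 25 (mod 2993)
5^4 ≡ 25^2 = 625 ≡ 625 (mod 2993)
5^8 ≡ 625^2 = 390625 ≡ 1535 (mod 2993)
5^16 ≡ 1535^2 = 2356225 ≡ 734 (mod 2993)
5^32 ≡ 734^2 = 538756 ≡ 16 (mod 2993)
5^64 ≡ 16^2 = 256 ≡ 256 (mod 2993)
5^128 ≡ 256^2 = 65536 ≡ 2683 (mod 2993)
5^256 ≡ 2683^2 = 7198489 ≡ 324 (mod 2993)
5^512 ≡ 324^2 = 104976 ≡ 221 (mod 2993)
5^1024 ≡ 221^2 = 48841 ≡ 953 (mod 2993)
5^2048 ≡ 953^2 = 908209 ≡ 1330 (mod 2993)
2992 = 2048 + 512 + 256 + 128 + 32 + 16 in binary powers of 2.
So 5^2992 ≡ 1330 · 221 · 324 · 2683 · 16 · 734 ≡ 1492 (mod 2993).
Since 1492 ≠ 1, base 5 is a Fermat witness: 2993 is composite.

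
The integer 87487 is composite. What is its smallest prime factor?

87487 is odd.
Digit sum 34, not divisible by 3.
Ends in 7: not divisible by 5.
7: 87487 = 7·12498 + 1
11: 87487 = 11·7953 + 4
13: 87487 = 13·6729 + 10
17: 87487 = 17·5146 + 5
19: 87487 = 19·4604 + 11
23: 87487 = 23·3803 + 18
29: 87487 = 29·3016 + 23
31: 87487 = 31·2822 + 5
37: 87487 = 37·2364 + 19
41: 87487 = 41·2133 + 34
43: 87487 = 43·2034 + 25
47: 87487 = 47·1861 + 20
53: 87487 = 53·1650 + 37
59: 87487 = 59·1482 + 49
61: 87487 = 61·1434 + 13
67: 87487 = 67·1305 + 52
71: 87487 = 71·1232 + 15
73: 87487 = 73·1198 + 33
79: 87487 = 79·1107 + 34
83: 87487 = 83·1054 + 5
89: 87487 = 89·983

89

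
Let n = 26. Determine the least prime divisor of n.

26 is even: 2 divides it.

2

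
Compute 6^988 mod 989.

522

6^1 ≡ 6 (mod 989)
6^2 ≡ 6^2 = 36 ≡ 36 (mod 989)
6^4 ≡ 36^2 = 1296 ≡ 307 (mod 989)
6^8 ≡ 307^2 = 94249 ≡ 294 (mod 989)
6^16 ≡ 294^2 = 86436 ≡ 393 (mod 989)
6^32 ≡ 393^2 = 154449 ≡ 165 (mod 989)
6^64 ≡ 165^2 = 27225 ≡ 522 (mod 989)
6^128 ≡ 522^2 = 272484 ≡ 509 (mod 989)
6^256 ≡ 509^2 = 259081 ≡ 952 (mod 989)
6^512 ≡ 952^2 = 906304 ≡ 380 (mod 989)
988 = 512 + 256 + 128 + 64 + 16 + 8 + 4 in binary powers of 2.
So 6^988 ≡ 380 · 952 · 509 · 522 · 393 · 294 · 307 ≡ 522 (mod 989).
Since 522 ≠ 1, base 6 is a Fermat witness: 989 is composite.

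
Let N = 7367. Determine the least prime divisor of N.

53

7367 is odd.
Digit sum 23, not divisible by 3.
Ends in 7: not divisible by 5.
7: 7367 = 7·1052 + 3
11: 7367 = 11·669 + 8
13: 7367 = 13·566 + 9
17: 7367 = 17·433 + 6
19: 7367 = 19·387 + 14
23: 7367 = 23·320 + 7
29: 7367 = 29·254 + 1
31: 7367 = 31·237 + 20
37: 7367 = 37·199 + 4
41: 7367 = 41·179 + 28
43: 7367 = 43·171 + 14
47: 7367 = 47·156 + 35
53: 7367 = 53·139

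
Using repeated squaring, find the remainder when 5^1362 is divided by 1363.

306

5^1 ≡ 5 (mod 1363)
5^2 ≡ 5^2 = 25 ≡ 25 (mod 1363)
5^4 ≡ 25^2 = 625 ≡ 625 (mod 1363)
5^8 ≡ 625^2 = 390625 ≡ 807 (mod 1363)
5^16 ≡ 807^2 = 651249 ≡ 1098 (mod 1363)
5^32 ≡ 1098^2 = 1205604 ≡ 712 (mod 1363)
5^64 ≡ 712^2 = 506944 ≡ 1271 (mod 1363)
5^128 ≡ 1271^2 = 1615441 ≡ 286 (mod 1363)
5^256 ≡ 286^2 = 81796 ≡ 16 (mod 1363)
5^512 ≡ 16^2 = 256 ≡ 256 (mod 1363)
5^1024 ≡ 256^2 = 65536 ≡ 112 (mod 1363)
1362 = 1024 + 256 + 64 + 16 + 2 in binary powers of 2.
So 5^1362 ≡ 112 · 16 · 1271 · 1098 · 25 ≡ 306 (mod 1363).
Since 306 ≠ 1, base 5 is a Fermat witness: 1363 is composite.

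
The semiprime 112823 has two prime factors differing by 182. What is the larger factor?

439

Since p = q + 182, we have 112823 = q(q + 182), so q² + 182q − 112823 = 0.
Discriminant: 182² + 4·112823 = 33124 + 451292 = 484416; √484416 = 696.
q = (−182 + 696)/2 = 257, and p = q + 182 = 439.
Check: 257 · 439 = 112823.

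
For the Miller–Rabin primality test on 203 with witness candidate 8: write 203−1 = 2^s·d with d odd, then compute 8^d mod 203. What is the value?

155

203 − 1 = 202 = 2^1 · 101, so d = 101.
8^1 ≡ 8 (mod 203)
8^2 ≡ 8^2 = 64 ≡ 64 (mod 203)
8^4 ≡ 64^2 = 4096 ≡ 36 (mod 203)
8^8 ≡ 36^2 = 1296 ≡ 78 (mod 203)
8^16 ≡ 78^2 = 6084 ≡ 197 (mod 203)
8^32 ≡ 197^2 = 38809 ≡ 36 (mod 203)
8^64 ≡ 36^2 = 1296 ≡ 78 (mod 203)
101 = 64 + 32 + 4 + 1 in binary powers of 2.
So 8^101 ≡ 78 · 36 · 36 · 8 ≡ 155 (mod 203).
Squaring chain: 155; never reaches −1, so base 8 is a Miller–Rabin witness that 203 is composite.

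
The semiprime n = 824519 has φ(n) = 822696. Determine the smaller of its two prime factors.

φ(n) = (p−1)(q−1) = n − (p+q) + 1, so p + q = 824519 − 822696 + 1 = 1824.
p and q are the roots of t² − 1824t + 824519 = 0.
Discriminant: 1824² − 4·824519 = 3326976 − 3298076 = 28900; √28900 = 170.
q = (1824 − 170)/2 = 827, p = (1824 + 170)/2 = 997.
Check: 827 · 997 = 824519.

827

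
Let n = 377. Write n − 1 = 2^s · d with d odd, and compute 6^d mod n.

323

377 − 1 = 376 = 2^3 · 47, so d = 47.
6^1 ≡ 6 (mod 377)
6^2 ≡ 6^2 = 36 ≡ 36 (mod 377)
6^4 ≡ 36^2 = 1296 ≡ 165 (mod 377)
6^8 ≡ 165^2 = 27225 ≡ 81 (mod 377)
6^16 ≡ 81^2 = 6561 ≡ 152 (mod 377)
6^32 ≡ 152^2 = 23104 ≡ 107 (mod 377)
47 = 32 + 8 + 4 + 2 + 1 in binary powers of 2.
So 6^47 ≡ 107 · 81 · 165 · 36 · 6 ≡ 323 (mod 377).
Squaring chain: 323 → 277 → 198; never reaches −1, so base 6 is a Miller–Rabin witness that 377 is composite.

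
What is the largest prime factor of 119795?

119795 = 5 · 23959
23959 = 13 · 1843
1843 = 19 · 97
97 is prime.
So 119795 = 5 · 13 · 19 · 97; the largest prime factor is 97.

97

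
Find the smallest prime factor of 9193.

29

9193 is odd.
Digit sum 22, not divisible by 3.
Ends in 3: not divisible by 5.
7: 9193 = 7·1313 + 2
11: 9193 = 11·835 + 8
13: 9193 = 13·707 + 2
17: 9193 = 17·540 + 13
19: 9193 = 19·483 + 16
23: 9193 = 23·399 + 16
29: 9193 = 29·317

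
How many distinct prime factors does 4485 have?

4485 = 3 · 1495
1495 = 5 · 299
299 = 13 · 23
4485 = 3 · 5 · 13 · 23, which has 4 distinct prime factors.

4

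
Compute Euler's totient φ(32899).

32536

Factor: 32899 = 167 · 197.
φ(32899) = (167−1) · (197−1) = 166 · 196 = 32536.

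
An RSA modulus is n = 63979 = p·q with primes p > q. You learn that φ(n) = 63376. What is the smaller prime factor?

φ(n) = (p−1)(q−1) = n − (p+q) + 1, so p + q = 63979 − 63376 + 1 = 604.
p and q are the roots of t² − 604t + 63979 = 0.
Discriminant: 604² − 4·63979 = 364816 − 255916 = 108900; √108900 = 330.
q = (604 − 330)/2 = 137, p = (604 + 330)/2 = 467.
Check: 137 · 467 = 63979.

137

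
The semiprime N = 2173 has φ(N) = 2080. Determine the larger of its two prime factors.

53

φ(n) = (p−1)(q−1) = n − (p+q) + 1, so p + q = 2173 − 2080 + 1 = 94.
p and q are the roots of t² − 94t + 2173 = 0.
Discriminant: 94² − 4·2173 = 8836 − 8692 = 144; √144 = 12.
q = (94 − 12)/2 = 41, p = (94 + 12)/2 = 53.
Check: 41 · 53 = 2173.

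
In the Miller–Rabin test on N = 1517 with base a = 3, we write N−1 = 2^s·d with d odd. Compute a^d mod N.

1517 − 1 = 1516 = 2^2 · 379, so d = 379.
3^1 ≡ 3 (mod 1517)
3^2 ≡ 3^2 = 9 ≡ 9 (mod 1517)
3^4 ≡ 9^2 = 81 ≡ 81 (mod 1517)
3^8 ≡ 81^2 = 6561 ≡ 493 (mod 1517)
3^16 ≡ 493^2 = 243049 ≡ 329 (mod 1517)
3^32 ≡ 329^2 = 108241 ≡ 534 (mod 1517)
3^64 ≡ 534^2 = 285156 ≡ 1477 (mod 1517)
3^128 ≡ 1477^2 = 2181529 ≡ 83 (mod 1517)
3^256 ≡ 83^2 = 6889 ≡ 821 (mod 1517)
379 = 256 + 64 + 32 + 16 + 8 + 2 + 1 in binary powers of 2.
So 3^379 ≡ 821 · 1477 · 534 · 329 · 493 · 9 · 3 ≡ 1298 (mod 1517).
Squaring chain: 1298 → 934; never reaches −1, so base 3 is a Miller–Rabin witness that 1517 is composite.

1298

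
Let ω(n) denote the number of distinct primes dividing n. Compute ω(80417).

3

80417 = 29 · 2773
2773 = 47 · 59
80417 = 29 · 47 · 59, which has 3 distinct prime factors.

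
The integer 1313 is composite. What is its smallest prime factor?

1313 is odd.
Digit sum 8, not divisible by 3.
Ends in 3: not divisible by 5.
7: 1313 = 7·187 + 4
11: 1313 = 11·119 + 4
13: 1313 = 13·101

13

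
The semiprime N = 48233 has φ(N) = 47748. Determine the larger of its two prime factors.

φ(n) = (p−1)(q−1) = n − (p+q) + 1, so p + q = 48233 − 47748 + 1 = 486.
p and q are the roots of t² − 486t + 48233 = 0.
Discriminant: 486² − 4·48233 = 236196 − 192932 = 43264; √43264 = 208.
q = (486 − 208)/2 = 139, p = (486 + 208)/2 = 347.
Check: 139 · 347 = 48233.

347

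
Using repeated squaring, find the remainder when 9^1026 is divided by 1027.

9^1 ≡ 9 (mod 1027)
9^2 ≡ 9^2 = 81 ≡ 81 (mod 1027)
9^4 ≡ 81^2 = 6561 ≡ 399 (mod 1027)
9^8 ≡ 399^2 = 159201 ≡ 16 (mod 1027)
9^16 ≡ 16^2 = 256 ≡ 256 (mod 1027)
9^32 ≡ 256^2 = 65536 ≡ 835 (mod 1027)
9^64 ≡ 835^2 = 697225 ≡ 919 (mod 1027)
9^128 ≡ 919^2 = 844561 ≡ 367 (mod 1027)
9^256 ≡ 367^2 = 134689 ≡ 152 (mod 1027)
9^512 ≡ 152^2 = 23104 ≡ 510 (mod 1027)
9^1024 ≡ 510^2 = 260100 ≡ 269 (mod 1027)
1026 = 1024 + 2 in binary powers of 2.
So 9^1026 ≡ 269 · 81 ≡ 222 (mod 1027).
Since 222 ≠ 1, base 9 is a Fermat witness: 1027 is composite.

222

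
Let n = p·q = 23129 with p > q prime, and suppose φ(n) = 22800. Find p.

229

φ(n) = (p−1)(q−1) = n − (p+q) + 1, so p + q = 23129 − 22800 + 1 = 330.
p and q are the roots of t² − 330t + 23129 = 0.
Discriminant: 330² − 4·23129 = 108900 − 92516 = 16384; √16384 = 128.
q = (330 − 128)/2 = 101, p = (330 + 128)/2 = 229.
Check: 101 · 229 = 23129.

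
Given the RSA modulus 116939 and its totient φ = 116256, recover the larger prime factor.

347

φ(n) = (p−1)(q−1) = n − (p+q) + 1, so p + q = 116939 − 116256 + 1 = 684.
p and q are the roots of t² − 684t + 116939 = 0.
Discriminant: 684² − 4·116939 = 467856 − 467756 = 100; √100 = 10.
q = (684 − 10)/2 = 337, p = (684 + 10)/2 = 347.
Check: 337 · 347 = 116939.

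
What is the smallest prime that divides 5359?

5359 is odd.
Digit sum 22, not divisible by 3.
Ends in 9: not divisible by 5.
7: 5359 = 7·765 + 4
11: 5359 = 11·487 + 2
13: 5359 = 13·412 + 3
17: 5359 = 17·315 + 4
19: 5359 = 19·282 + 1
23: 5359 = 23·233

23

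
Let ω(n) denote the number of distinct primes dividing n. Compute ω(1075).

1075 = 5^2 · 43
1075 = 5^2 · 43, which has 2 distinct prime factors.

2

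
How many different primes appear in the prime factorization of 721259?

721259 = 7 · 103037
103037 = 11 · 9367
9367 = 17 · 551
551 = 19 · 29
721259 = 7 · 11 · 17 · 19 · 29, which has 5 distinct prime factors.

5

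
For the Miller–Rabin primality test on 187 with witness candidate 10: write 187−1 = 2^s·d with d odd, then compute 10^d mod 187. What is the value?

187 − 1 = 186 = 2^1 · 93, so d = 93.
10^1 ≡ 10 (mod 187)
10^2 ≡ 10^2 = 100 ≡ 100 (mod 187)
10^4 ≡ 100^2 = 10000 ≡ 89 (mod 187)
10^8 ≡ 89^2 = 7921 ≡ 67 (mod 187)
10^16 ≡ 67^2 = 4489 ≡ 1 (mod 187)
10^32 ≡ 1^2 = 1 ≡ 1 (mod 187)
10^64 ≡ 1^2 = 1 ≡ 1 (mod 187)
93 = 64 + 16 + 8 + 4 + 1 in binary powers of 2.
So 10^93 ≡ 1 · 1 · 67 · 89 · 10 ≡ 164 (mod 187).
Squaring chain: 164; never reaches −1, so base 10 is a Miller–Rabin witness that 187 is composite.

164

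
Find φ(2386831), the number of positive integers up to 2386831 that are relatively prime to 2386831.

Factor: 2386831 = 83 · 149 · 193.
φ(2386831) = (83−1) · (149−1) · (193−1) = 82 · 148 · 192 = 2330112.

2330112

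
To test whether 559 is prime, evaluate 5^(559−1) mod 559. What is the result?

5^1 ≡ 5 (mod 559)
5^2 ≡ 5^2 = 25 ≡ 25 (mod 559)
5^4 ≡ 25^2 = 625 ≡ 66 (mod 559)
5^8 ≡ 66^2 = 4356 ≡ 443 (mod 559)
5^16 ≡ 443^2 = 196249 ≡ 40 (mod 559)
5^32 ≡ 40^2 = 1600 ≡ 482 (mod 559)
5^64 ≡ 482^2 = 232324 ≡ 339 (mod 559)
5^128 ≡ 339^2 = 114921 ≡ 326 (mod 559)
5^256 ≡ 326^2 = 106276 ≡ 66 (mod 559)
5^512 ≡ 66^2 = 4356 ≡ 443 (mod 559)
558 = 512 + 32 + 8 + 4 + 2 in binary powers of 2.
So 5^558 ≡ 443 · 482 · 443 · 66 · 25 ≡ 428 (mod 559).
Since 428 ≠ 1, base 5 is a Fermat witness: 559 is composite.

428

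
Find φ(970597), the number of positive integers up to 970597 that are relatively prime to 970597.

936192

Factor: 970597 = 47 · 107 · 193.
φ(970597) = (47−1) · (107−1) · (193−1) = 46 · 106 · 192 = 936192.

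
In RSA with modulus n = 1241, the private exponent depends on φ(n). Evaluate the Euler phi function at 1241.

1152

Factor: 1241 = 17 · 73.
φ(1241) = (17−1) · (73−1) = 16 · 72 = 1152.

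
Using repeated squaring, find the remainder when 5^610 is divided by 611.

5^1 ≡ 5 (mod 611)
5^2 ≡ 5^2 = 25 ≡ 25 (mod 611)
5^4 ≡ 25^2 = 625 ≡ 14 (mod 611)
5^8 ≡ 14^2 = 196 ≡ 196 (mod 611)
5^16 ≡ 196^2 = 38416 ≡ 534 (mod 611)
5^32 ≡ 534^2 = 285156 ≡ 430 (mod 611)
5^64 ≡ 430^2 = 184900 ≡ 378 (mod 611)
5^128 ≡ 378^2 = 142884 ≡ 521 (mod 611)
5^256 ≡ 521^2 = 271441 ≡ 157 (mod 611)
5^512 ≡ 157^2 = 24649 ≡ 209 (mod 611)
610 = 512 + 64 + 32 + 2 in binary powers of 2.
So 5^610 ≡ 209 · 378 · 430 · 25 ≡ 441 (mod 611).
Since 441 ≠ 1, base 5 is a Fermat witness: 611 is composite.

441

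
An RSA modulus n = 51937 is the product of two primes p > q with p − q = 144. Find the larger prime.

Since p = q + 144, we have 51937 = q(q + 144), so q² + 144q − 51937 = 0.
Discriminant: 144² + 4·51937 = 20736 + 207748 = 228484; √228484 = 478.
q = (−144 + 478)/2 = 167, and p = q + 144 = 311.
Check: 167 · 311 = 51937.

311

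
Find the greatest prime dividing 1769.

61

1769 = 29 · 61
61 is prime.
So 1769 = 29 · 61; the largest prime factor is 61.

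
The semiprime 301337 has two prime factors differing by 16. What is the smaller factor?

541

Since p = q + 16, we have 301337 = q(q + 16), so q² + 16q − 301337 = 0.
Discriminant: 16² + 4·301337 = 256 + 1205348 = 1205604; √1205604 = 1098.
q = (−16 + 1098)/2 = 541, and p = q + 16 = 557.
Check: 541 · 557 = 301337.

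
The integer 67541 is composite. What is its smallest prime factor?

17

67541 is odd.
Digit sum 23, not divisible by 3.
Ends in 1: not divisible by 5.
7: 67541 = 7·9648 + 5
11: 67541 = 11·6140 + 1
13: 67541 = 13·5195 + 6
17: 67541 = 17·3973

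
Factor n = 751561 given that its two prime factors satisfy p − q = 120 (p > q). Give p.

929

Since p = q + 120, we have 751561 = q(q + 120), so q² + 120q − 751561 = 0.
Discriminant: 120² + 4·751561 = 14400 + 3006244 = 3020644; √3020644 = 1738.
q = (−120 + 1738)/2 = 809, and p = q + 120 = 929.
Check: 809 · 929 = 751561.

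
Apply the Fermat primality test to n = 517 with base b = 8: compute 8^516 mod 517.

8^1 ≡ 8 (mod 517)
8^2 ≡ 8^2 = 64 ≡ 64 (mod 517)
8^4 ≡ 64^2 = 4096 ≡ 477 (mod 517)
8^8 ≡ 477^2 = 227529 ≡ 49 (mod 517)
8^16 ≡ 49^2 = 2401 ≡ 333 (mod 517)
8^32 ≡ 333^2 = 110889 ≡ 251 (mod 517)
8^64 ≡ 251^2 = 63001 ≡ 444 (mod 517)
8^128 ≡ 444^2 = 197136 ≡ 159 (mod 517)
8^256 ≡ 159^2 = 25281 ≡ 465 (mod 517)
8^512 ≡ 465^2 = 216225 ≡ 119 (mod 517)
516 = 512 + 4 in binary powers of 2.
So 8^516 ≡ 119 · 477 ≡ 410 (mod 517).
Since 410 ≠ 1, base 8 is a Fermat witness: 517 is composite.

410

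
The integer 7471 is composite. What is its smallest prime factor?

7471 is odd.
Digit sum 19, not divisible by 3.
Ends in 1: not divisible by 5.
7: 7471 = 7·1067 + 2
11: 7471 = 11·679 + 2
13: 7471 = 13·574 + 9
17: 7471 = 17·439 + 8
19: 7471 = 19·393 + 4
23: 7471 = 23·324 + 19
29: 7471 = 29·257 + 18
31: 7471 = 31·241

31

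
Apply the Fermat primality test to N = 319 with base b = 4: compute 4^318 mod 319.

284

4^1 ≡ 4 (mod 319)
4^2 ≡ 4^2 = 16 ≡ 16 (mod 319)
4^4 ≡ 16^2 = 256 ≡ 256 (mod 319)
4^8 ≡ 256^2 = 65536 ≡ 141 (mod 319)
4^16 ≡ 141^2 = 19881 ≡ 103 (mod 319)
4^32 ≡ 103^2 = 10609 ≡ 82 (mod 319)
4^64 ≡ 82^2 = 6724 ≡ 25 (mod 319)
4^128 ≡ 25^2 = 625 ≡ 306 (mod 319)
4^256 ≡ 306^2 = 93636 ≡ 169 (mod 319)
318 = 256 + 32 + 16 + 8 + 4 + 2 in binary powers of 2.
So 4^318 ≡ 169 · 82 · 103 · 141 · 256 · 16 ≡ 284 (mod 319).
Since 284 ≠ 1, base 4 is a Fermat witness: 319 is composite.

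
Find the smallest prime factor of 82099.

19

82099 is odd.
Digit sum 28, not divisible by 3.
Ends in 9: not divisible by 5.
7: 82099 = 7·11728 + 3
11: 82099 = 11·7463 + 6
13: 82099 = 13·6315 + 4
17: 82099 = 17·4829 + 6
19: 82099 = 19·4321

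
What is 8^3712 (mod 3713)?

8^1 ≡ 8 (mod 3713)
8^2 ≡ 8^2 = 64 ≡ 64 (mod 3713)
8^4 ≡ 64^2 = 4096 ≡ 383 (mod 3713)
8^8 ≡ 383^2 = 146689 ≡ 1882 (mod 3713)
8^16 ≡ 1882^2 = 3541924 ≡ 3435 (mod 3713)
8^32 ≡ 3435^2 = 11799225 ≡ 3024 (mod 3713)
8^64 ≡ 3024^2 = 9144576 ≡ 3170 (mod 3713)
8^128 ≡ 3170^2 = 10048900 ≡ 1522 (mod 3713)
8^256 ≡ 1522^2 = 2316484 ≡ 3285 (mod 3713)
8^512 ≡ 3285^2 = 10791225 ≡ 1247 (mod 3713)
8^1024 ≡ 1247^2 = 1555009 ≡ 2975 (mod 3713)
8^2048 ≡ 2975^2 = 8850625 ≡ 2546 (mod 3713)
3712 = 2048 + 1024 + 512 + 128 in binary powers of 2.
So 8^3712 ≡ 2546 · 2975 · 1247 · 1522 ≡ 3494 (mod 3713).
Since 3494 ≠ 1, base 8 is a Fermat witness: 3713 is composite.

3494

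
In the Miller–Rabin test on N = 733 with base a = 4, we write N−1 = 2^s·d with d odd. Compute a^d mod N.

732

733 − 1 = 732 = 2^2 · 183, so d = 183.
4^1 ≡ 4 (mod 733)
4^2 ≡ 4^2 = 16 ≡ 16 (mod 733)
4^4 ≡ 16^2 = 256 ≡ 256 (mod 733)
4^8 ≡ 256^2 = 65536 ≡ 299 (mod 733)
4^16 ≡ 299^2 = 89401 ≡ 708 (mod 733)
4^32 ≡ 708^2 = 501264 ≡ 625 (mod 733)
4^64 ≡ 625^2 = 390625 ≡ 669 (mod 733)
4^128 ≡ 669^2 = 447561 ≡ 431 (mod 733)
183 = 128 + 32 + 16 + 4 + 2 + 1 in binary powers of 2.
So 4^183 ≡ 431 · 625 · 708 · 256 · 16 · 4 ≡ 732 (mod 733).
Since 4^d ≡ 732 (mod 733), base 4 does not prove 733 composite.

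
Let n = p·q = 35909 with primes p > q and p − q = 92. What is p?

Since p = q + 92, we have 35909 = q(q + 92), so q² + 92q − 35909 = 0.
Discriminant: 92² + 4·35909 = 8464 + 143636 = 152100; √152100 = 390.
q = (−92 + 390)/2 = 149, and p = q + 92 = 241.
Check: 149 · 241 = 35909.

241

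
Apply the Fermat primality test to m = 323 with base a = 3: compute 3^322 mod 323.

3^1 ≡ 3 (mod 323)
3^2 ≡ 3^2 = 9 ≡ 9 (mod 323)
3^4 ≡ 9^2 = 81 ≡ 81 (mod 323)
3^8 ≡ 81^2 = 6561 ≡ 101 (mod 323)
3^16 ≡ 101^2 = 10201 ≡ 188 (mod 323)
3^32 ≡ 188^2 = 35344 ≡ 137 (mod 323)
3^64 ≡ 137^2 = 18769 ≡ 35 (mod 323)
3^128 ≡ 35^2 = 1225 ≡ 256 (mod 323)
3^256 ≡ 256^2 = 65536 ≡ 290 (mod 323)
322 = 256 + 64 + 2 in binary powers of 2.
So 3^322 ≡ 290 · 35 · 9 ≡ 264 (mod 323).
Since 264 ≠ 1, base 3 is a Fermat witness: 323 is composite.

264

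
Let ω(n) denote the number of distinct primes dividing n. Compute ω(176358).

176358 = 2 · 88179
88179 = 3 · 29393
29393 = 7 · 4199
4199 = 13 · 323
323 = 17 · 19
176358 = 2 · 3 · 7 · 13 · 17 · 19, which has 6 distinct prime factors.

6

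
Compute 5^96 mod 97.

1

5^1 ≡ 5 (mod 97)
5^2 ≡ 5^2 = 25 ≡ 25 (mod 97)
5^4 ≡ 25^2 = 625 ≡ 43 (mod 97)
5^8 ≡ 43^2 = 1849 ≡ 6 (mod 97)
5^16 ≡ 6^2 = 36 ≡ 36 (mod 97)
5^32 ≡ 36^2 = 1296 ≡ 35 (mod 97)
5^64 ≡ 35^2 = 1225 ≡ 61 (mod 97)
96 = 64 + 32 in binary powers of 2.
So 5^96 ≡ 61 · 35 ≡ 1 (mod 97).
Since the result is 1, base 5 gives no evidence that 97 is composite.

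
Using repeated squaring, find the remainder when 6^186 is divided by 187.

49

6^1 ≡ 6 (mod 187)
6^2 ≡ 6^2 = 36 ≡ 36 (mod 187)
6^4 ≡ 36^2 = 1296 ≡ 174 (mod 187)
6^8 ≡ 174^2 = 30276 ≡ 169 (mod 187)
6^16 ≡ 169^2 = 28561 ≡ 137 (mod 187)
6^32 ≡ 137^2 = 18769 ≡ 69 (mod 187)
6^64 ≡ 69^2 = 4761 ≡ 86 (mod 187)
6^128 ≡ 86^2 = 7396 ≡ 103 (mod 187)
186 = 128 + 32 + 16 + 8 + 2 in binary powers of 2.
So 6^186 ≡ 103 · 69 · 137 · 169 · 36 ≡ 49 (mod 187).
Since 49 ≠ 1, base 6 is a Fermat witness: 187 is composite.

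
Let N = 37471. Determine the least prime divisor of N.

7

37471 is odd.
Digit sum 22, not divisible by 3.
Ends in 1: not divisible by 5.
7: 37471 = 7·5353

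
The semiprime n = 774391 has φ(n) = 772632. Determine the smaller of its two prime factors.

φ(n) = (p−1)(q−1) = n − (p+q) + 1, so p + q = 774391 − 772632 + 1 = 1760.
p and q are the roots of t² − 1760t + 774391 = 0.
Discriminant: 1760² − 4·774391 = 3097600 − 3097564 = 36; √36 = 6.
q = (1760 − 6)/2 = 877, p = (1760 + 6)/2 = 883.
Check: 877 · 883 = 774391.

877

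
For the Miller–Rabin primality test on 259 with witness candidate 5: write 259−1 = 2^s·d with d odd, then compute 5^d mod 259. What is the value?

97

259 − 1 = 258 = 2^1 · 129, so d = 129.
5^1 ≡ 5 (mod 259)
5^2 ≡ 5^2 = 25 ≡ 25 (mod 259)
5^4 ≡ 25^2 = 625 ≡ 107 (mod 259)
5^8 ≡ 107^2 = 11449 ≡ 53 (mod 259)
5^16 ≡ 53^2 = 2809 ≡ 219 (mod 259)
5^32 ≡ 219^2 = 47961 ≡ 46 (mod 259)
5^64 ≡ 46^2 = 2116 ≡ 44 (mod 259)
5^128 ≡ 44^2 = 1936 ≡ 123 (mod 259)
129 = 128 + 1 in binary powers of 2.
So 5^129 ≡ 123 · 5 ≡ 97 (mod 259).
Squaring chain: 97; never reaches −1, so base 5 is a Miller–Rabin witness that 259 is composite.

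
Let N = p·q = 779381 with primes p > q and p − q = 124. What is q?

Since p = q + 124, we have 779381 = q(q + 124), so q² + 124q − 779381 = 0.
Discriminant: 124² + 4·779381 = 15376 + 3117524 = 3132900; √3132900 = 1770.
q = (−124 + 1770)/2 = 823, and p = q + 124 = 947.
Check: 823 · 947 = 779381.

823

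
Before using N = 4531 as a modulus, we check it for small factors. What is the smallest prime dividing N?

4531 is odd.
Digit sum 13, not divisible by 3.
Ends in 1: not divisible by 5.
7: 4531 = 7·647 + 2
11: 4531 = 11·411 + 10
13: 4531 = 13·348 + 7
17: 4531 = 17·266 + 9
19: 4531 = 19·238 + 9
23: 4531 = 23·197

23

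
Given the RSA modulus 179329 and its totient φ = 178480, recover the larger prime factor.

461

φ(n) = (p−1)(q−1) = n − (p+q) + 1, so p + q = 179329 − 178480 + 1 = 850.
p and q are the roots of t² − 850t + 179329 = 0.
Discriminant: 850² − 4·179329 = 722500 − 717316 = 5184; √5184 = 72.
q = (850 − 72)/2 = 389, p = (850 + 72)/2 = 461.
Check: 389 · 461 = 179329.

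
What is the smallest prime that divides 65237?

65237 is odd.
Digit sum 23, not divisible by 3.
Ends in 7: not divisible by 5.
7: 65237 = 7·9319 + 4
11: 65237 = 11·5930 + 7
13: 65237 = 13·5018 + 3
17: 65237 = 17·3837 + 8
19: 65237 = 19·3433 + 10
23: 65237 = 23·2836 + 9
29: 65237 = 29·2249 + 16
31: 65237 = 31·2104 + 13
37: 65237 = 37·1763 + 6
41: 65237 = 41·1591 + 6
43: 65237 = 43·1517 + 6
47: 65237 = 47·1388 + 1
53: 65237 = 53·1230 + 47
59: 65237 = 59·1105 + 42
61: 65237 = 61·1069 + 28
67: 65237 = 67·973 + 46
71: 65237 = 71·918 + 59
73: 65237 = 73·893 + 48
79: 65237 = 79·825 + 62
83: 65237 = 83·785 + 82
89: 65237 = 89·733

89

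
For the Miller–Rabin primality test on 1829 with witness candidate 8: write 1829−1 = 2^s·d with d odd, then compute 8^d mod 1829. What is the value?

1829 − 1 = 1828 = 2^2 · 457, so d = 457.
8^1 ≡ 8 (mod 1829)
8^2 ≡ 8^2 = 64 ≡ 64 (mod 1829)
8^4 ≡ 64^2 = 4096 ≡ 438 (mod 1829)
8^8 ≡ 438^2 = 191844 ≡ 1628 (mod 1829)
8^16 ≡ 1628^2 = 2650384 ≡ 163 (mod 1829)
8^32 ≡ 163^2 = 26569 ≡ 963 (mod 1829)
8^64 ≡ 963^2 = 927369 ≡ 66 (mod 1829)
8^128 ≡ 66^2 = 4356 ≡ 698 (mod 1829)
8^256 ≡ 698^2 = 487204 ≡ 690 (mod 1829)
457 = 256 + 128 + 64 + 8 + 1 in binary powers of 2.
So 8^457 ≡ 690 · 698 · 66 · 1628 · 8 ≡ 157 (mod 1829).
Squaring chain: 157 → 872; never reaches −1, so base 8 is a Miller–Rabin witness that 1829 is composite.

157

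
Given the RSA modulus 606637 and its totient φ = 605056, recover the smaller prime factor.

φ(n) = (p−1)(q−1) = n − (p+q) + 1, so p + q = 606637 − 605056 + 1 = 1582.
p and q are the roots of t² − 1582t + 606637 = 0.
Discriminant: 1582² − 4·606637 = 2502724 − 2426548 = 76176; √76176 = 276.
q = (1582 − 276)/2 = 653, p = (1582 + 276)/2 = 929.
Check: 653 · 929 = 606637.

653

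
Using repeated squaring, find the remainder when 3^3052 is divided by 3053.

3^1 ≡ 3 (mod 3053)
3^2 ≡ 3^2 = 9 ≡ 9 (mod 3053)
3^4 ≡ 9^2 = 81 ≡ 81 (mod 3053)
3^8 ≡ 81^2 = 6561 ≡ 455 (mod 3053)
3^16 ≡ 455^2 = 207025 ≡ 2474 (mod 3053)
3^32 ≡ 2474^2 = 6120676 ≡ 2464 (mod 3053)
3^64 ≡ 2464^2 = 6071296 ≡ 1932 (mod 3053)
3^128 ≡ 1932^2 = 3732624 ≡ 1858 (mod 3053)
3^256 ≡ 1858^2 = 3452164 ≡ 2274 (mod 3053)
3^512 ≡ 2274^2 = 5171076 ≡ 2347 (mod 3053)
3^1024 ≡ 2347^2 = 5508409 ≡ 797 (mod 3053)
3^2048 ≡ 797^2 = 635209 ≡ 185 (mod 3053)
3052 = 2048 + 512 + 256 + 128 + 64 + 32 + 8 + 4 in binary powers of 2.
So 3^3052 ≡ 185 · 2347 · 2274 · 1858 · 1932 · 2464 · 455 · 81 ≡ 909 (mod 3053).
Since 909 ≠ 1, base 3 is a Fermat witness: 3053 is composite.

909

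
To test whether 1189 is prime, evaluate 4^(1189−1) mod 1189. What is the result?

4^1 ≡ 4 (mod 1189)
4^2 ≡ 4^2 = 16 ≡ 16 (mod 1189)
4^4 ≡ 16^2 = 256 ≡ 256 (mod 1189)
4^8 ≡ 256^2 = 65536 ≡ 141 (mod 1189)
4^16 ≡ 141^2 = 19881 ≡ 857 (mod 1189)
4^32 ≡ 857^2 = 734449 ≡ 836 (mod 1189)
4^64 ≡ 836^2 = 698896 ≡ 953 (mod 1189)
4^128 ≡ 953^2 = 908209 ≡ 1002 (mod 1189)
4^256 ≡ 1002^2 = 1004004 ≡ 488 (mod 1189)
4^512 ≡ 488^2 = 238144 ≡ 344 (mod 1189)
4^1024 ≡ 344^2 = 118336 ≡ 625 (mod 1189)
1188 = 1024 + 128 + 32 + 4 in binary powers of 2.
So 4^1188 ≡ 625 · 1002 · 836 · 256 ≡ 223 (mod 1189).
Since 223 ≠ 1, base 4 is a Fermat witness: 1189 is composite.

223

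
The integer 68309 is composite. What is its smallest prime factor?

68309 is odd.
Digit sum 26, not divisible by 3.
Ends in 9: not divisible by 5.
7: 68309 = 7·9758 + 3
11: 68309 = 11·6209 + 10
13: 68309 = 13·5254 + 7
17: 68309 = 17·4018 + 3
19: 68309 = 19·3595 + 4
23: 68309 = 23·2969 + 22
29: 68309 = 29·2355 + 14
31: 68309 = 31·2203 + 16
37: 68309 = 37·1846 + 7
41: 68309 = 41·1666 + 3
43: 68309 = 43·1588 + 25
47: 68309 = 47·1453 + 18
53: 68309 = 53·1288 + 45
59: 68309 = 59·1157 + 46
61: 68309 = 61·1119 + 50
67: 68309 = 67·1019 + 36
71: 68309 = 71·962 + 7
73: 68309 = 73·935 + 54
79: 68309 = 79·864 + 53
83: 68309 = 83·823

83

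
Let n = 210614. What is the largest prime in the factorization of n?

79

210614 = 2 · 105307
105307 = 31 · 3397
3397 = 43 · 79
79 is prime.
So 210614 = 2 · 31 · 43 · 79; the largest prime factor is 79.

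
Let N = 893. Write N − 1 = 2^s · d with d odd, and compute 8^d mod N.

521

893 − 1 = 892 = 2^2 · 223, so d = 223.
8^1 ≡ 8 (mod 893)
8^2 ≡ 8^2 = 64 ≡ 64 (mod 893)
8^4 ≡ 64^2 = 4096 ≡ 524 (mod 893)
8^8 ≡ 524^2 = 274576 ≡ 425 (mod 893)
8^16 ≡ 425^2 = 180625 ≡ 239 (mod 893)
8^32 ≡ 239^2 = 57121 ≡ 862 (mod 893)
8^64 ≡ 862^2 = 743044 ≡ 68 (mod 893)
8^128 ≡ 68^2 = 4624 ≡ 159 (mod 893)
223 = 128 + 64 + 16 + 8 + 4 + 2 + 1 in binary powers of 2.
So 8^223 ≡ 159 · 68 · 239 · 425 · 524 · 64 · 8 ≡ 521 (mod 893).
Squaring chain: 521 → 862; never reaches −1, so base 8 is a Miller–Rabin witness that 893 is composite.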